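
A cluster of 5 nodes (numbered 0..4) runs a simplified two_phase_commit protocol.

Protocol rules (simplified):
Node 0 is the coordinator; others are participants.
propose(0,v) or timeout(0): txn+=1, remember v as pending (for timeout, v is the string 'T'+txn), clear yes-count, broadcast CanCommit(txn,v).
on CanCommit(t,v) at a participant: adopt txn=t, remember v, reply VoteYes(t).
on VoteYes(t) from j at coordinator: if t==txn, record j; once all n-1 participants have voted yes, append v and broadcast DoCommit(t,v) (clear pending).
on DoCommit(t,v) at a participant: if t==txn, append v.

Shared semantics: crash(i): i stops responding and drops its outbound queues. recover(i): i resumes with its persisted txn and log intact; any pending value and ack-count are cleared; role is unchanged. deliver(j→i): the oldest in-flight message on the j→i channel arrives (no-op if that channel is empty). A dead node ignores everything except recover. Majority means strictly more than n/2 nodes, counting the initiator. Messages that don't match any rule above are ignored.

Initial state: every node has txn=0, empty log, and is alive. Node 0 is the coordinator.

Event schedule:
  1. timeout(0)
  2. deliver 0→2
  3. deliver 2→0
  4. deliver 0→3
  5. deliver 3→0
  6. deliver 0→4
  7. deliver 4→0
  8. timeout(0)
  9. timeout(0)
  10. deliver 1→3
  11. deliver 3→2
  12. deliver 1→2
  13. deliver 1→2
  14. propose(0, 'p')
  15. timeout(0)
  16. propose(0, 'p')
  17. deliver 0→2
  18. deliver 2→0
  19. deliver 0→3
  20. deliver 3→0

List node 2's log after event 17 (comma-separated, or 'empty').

e1 timeout(0): 0[coor,t=1,-]
e2 deliver 0→2: 2[part,t=1,-]
e3 deliver 2→0: ·
e4 deliver 0→3: 3[part,t=1,-]
e5 deliver 3→0: ·
e6 deliver 0→4: 4[part,t=1,-]
e7 deliver 4→0: ·
e8 timeout(0): 0[coor,t=2,-]
e9 timeout(0): 0[coor,t=3,-]
e10 deliver 1→3: ·
e11 deliver 3→2: ·
e12 deliver 1→2: ·
e13 deliver 1→2: ·
e14 propose(0,'p'): 0[coor,t=4,-]
e15 timeout(0): 0[coor,t=5,-]
e16 propose(0,'p'): 0[coor,t=6,-]
e17 deliver 0→2: 2[part,t=2,-]

empty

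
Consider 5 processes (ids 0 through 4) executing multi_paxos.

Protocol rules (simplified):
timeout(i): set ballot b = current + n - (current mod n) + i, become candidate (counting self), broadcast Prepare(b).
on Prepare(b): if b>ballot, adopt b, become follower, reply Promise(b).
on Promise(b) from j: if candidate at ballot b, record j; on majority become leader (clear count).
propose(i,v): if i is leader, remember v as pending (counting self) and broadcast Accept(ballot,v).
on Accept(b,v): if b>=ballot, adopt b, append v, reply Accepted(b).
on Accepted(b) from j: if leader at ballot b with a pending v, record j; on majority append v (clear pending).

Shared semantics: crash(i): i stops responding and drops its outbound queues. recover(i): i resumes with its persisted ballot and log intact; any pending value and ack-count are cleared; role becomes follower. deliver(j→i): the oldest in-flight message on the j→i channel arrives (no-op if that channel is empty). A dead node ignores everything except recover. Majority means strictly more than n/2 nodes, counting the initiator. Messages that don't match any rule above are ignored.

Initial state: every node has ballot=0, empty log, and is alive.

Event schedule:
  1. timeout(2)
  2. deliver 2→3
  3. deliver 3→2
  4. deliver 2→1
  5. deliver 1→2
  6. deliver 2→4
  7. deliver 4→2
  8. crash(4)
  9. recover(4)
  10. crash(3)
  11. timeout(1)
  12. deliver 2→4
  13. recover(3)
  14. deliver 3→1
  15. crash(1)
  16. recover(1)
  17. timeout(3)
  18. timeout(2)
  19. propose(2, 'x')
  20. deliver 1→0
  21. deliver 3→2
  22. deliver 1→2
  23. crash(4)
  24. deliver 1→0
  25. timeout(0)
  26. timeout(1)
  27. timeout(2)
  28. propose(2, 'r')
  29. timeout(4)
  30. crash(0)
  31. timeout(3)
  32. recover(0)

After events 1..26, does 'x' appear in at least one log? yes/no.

no

[1] timeout(2) → N2(cand b7 [-])
[2] deliver 2→3 → N3(foll b7 [-])
[3] deliver 3→2 → ∅
[4] deliver 2→1 → N1(foll b7 [-])
[5] deliver 1→2 → N2(lead b7 [-])
[6] deliver 2→4 → N4(foll b7 [-])
[7] deliver 4→2 → ∅
[8] crash(4) → N4(✗foll b7 [-])
[9] recover(4) → N4(foll b7 [-])
[10] crash(3) → N3(✗foll b7 [-])
[11] timeout(1) → N1(cand b11 [-])
[12] deliver 2→4 → ∅
[13] recover(3) → N3(foll b7 [-])
[14] deliver 3→1 → ∅
[15] crash(1) → N1(✗cand b11 [-])
[16] recover(1) → N1(foll b11 [-])
[17] timeout(3) → N3(cand b13 [-])
[18] timeout(2) → N2(cand b12 [-])
[19] propose(2,'x') → ∅
[20] deliver 1→0 → ∅
[21] deliver 3→2 → N2(foll b13 [-])
[22] deliver 1→2 → ∅
[23] crash(4) → N4(✗foll b7 [-])
[24] deliver 1→0 → ∅
[25] timeout(0) → N0(cand b5 [-])
[26] timeout(1) → N1(cand b16 [-])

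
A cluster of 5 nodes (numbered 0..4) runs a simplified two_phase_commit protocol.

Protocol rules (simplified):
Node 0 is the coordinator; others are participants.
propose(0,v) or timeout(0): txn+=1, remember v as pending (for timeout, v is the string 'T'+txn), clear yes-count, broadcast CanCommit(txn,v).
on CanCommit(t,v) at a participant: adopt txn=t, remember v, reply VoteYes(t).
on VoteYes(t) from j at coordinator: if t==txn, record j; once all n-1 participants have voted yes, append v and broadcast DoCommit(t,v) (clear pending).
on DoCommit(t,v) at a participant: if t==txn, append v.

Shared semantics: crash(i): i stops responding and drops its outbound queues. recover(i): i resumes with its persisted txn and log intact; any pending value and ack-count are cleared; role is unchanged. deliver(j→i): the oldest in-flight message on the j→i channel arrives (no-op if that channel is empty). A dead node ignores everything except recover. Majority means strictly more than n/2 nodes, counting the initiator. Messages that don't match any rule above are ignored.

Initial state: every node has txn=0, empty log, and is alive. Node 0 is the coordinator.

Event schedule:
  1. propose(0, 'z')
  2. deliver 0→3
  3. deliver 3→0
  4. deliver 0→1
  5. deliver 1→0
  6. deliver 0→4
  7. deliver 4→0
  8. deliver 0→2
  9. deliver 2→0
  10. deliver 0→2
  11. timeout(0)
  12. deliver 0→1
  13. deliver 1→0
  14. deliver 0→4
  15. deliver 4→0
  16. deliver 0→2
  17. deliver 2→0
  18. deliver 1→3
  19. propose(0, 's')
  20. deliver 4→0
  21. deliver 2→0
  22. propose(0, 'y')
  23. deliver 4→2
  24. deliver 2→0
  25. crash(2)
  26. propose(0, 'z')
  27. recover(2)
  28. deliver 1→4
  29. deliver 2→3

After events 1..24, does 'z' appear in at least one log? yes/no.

1. propose(0,'z'):  <0:coor t1 ->
2. deliver 0→3:  <3:part t1 ->
3. deliver 3→0:  nop
4. deliver 0→1:  <1:part t1 ->
5. deliver 1→0:  nop
6. deliver 0→4:  <4:part t1 ->
7. deliver 4→0:  nop
8. deliver 0→2:  <2:part t1 ->
9. deliver 2→0:  <0:coor t1 z>
10. deliver 0→2:  <2:part t1 z>
11. timeout(0):  <0:coor t2 z>
12. deliver 0→1:  <1:part t1 z>
13. deliver 1→0:  nop
14. deliver 0→4:  <4:part t1 z>
15. deliver 4→0:  nop
16. deliver 0→2:  <2:part t2 z>
17. deliver 2→0:  nop
18. deliver 1→3:  nop
19. propose(0,'s'):  <0:coor t3 z>
20. deliver 4→0:  nop
21. deliver 2→0:  nop
22. propose(0,'y'):  <0:coor t4 z>
23. deliver 4→2:  nop
24. deliver 2→0:  nop

yes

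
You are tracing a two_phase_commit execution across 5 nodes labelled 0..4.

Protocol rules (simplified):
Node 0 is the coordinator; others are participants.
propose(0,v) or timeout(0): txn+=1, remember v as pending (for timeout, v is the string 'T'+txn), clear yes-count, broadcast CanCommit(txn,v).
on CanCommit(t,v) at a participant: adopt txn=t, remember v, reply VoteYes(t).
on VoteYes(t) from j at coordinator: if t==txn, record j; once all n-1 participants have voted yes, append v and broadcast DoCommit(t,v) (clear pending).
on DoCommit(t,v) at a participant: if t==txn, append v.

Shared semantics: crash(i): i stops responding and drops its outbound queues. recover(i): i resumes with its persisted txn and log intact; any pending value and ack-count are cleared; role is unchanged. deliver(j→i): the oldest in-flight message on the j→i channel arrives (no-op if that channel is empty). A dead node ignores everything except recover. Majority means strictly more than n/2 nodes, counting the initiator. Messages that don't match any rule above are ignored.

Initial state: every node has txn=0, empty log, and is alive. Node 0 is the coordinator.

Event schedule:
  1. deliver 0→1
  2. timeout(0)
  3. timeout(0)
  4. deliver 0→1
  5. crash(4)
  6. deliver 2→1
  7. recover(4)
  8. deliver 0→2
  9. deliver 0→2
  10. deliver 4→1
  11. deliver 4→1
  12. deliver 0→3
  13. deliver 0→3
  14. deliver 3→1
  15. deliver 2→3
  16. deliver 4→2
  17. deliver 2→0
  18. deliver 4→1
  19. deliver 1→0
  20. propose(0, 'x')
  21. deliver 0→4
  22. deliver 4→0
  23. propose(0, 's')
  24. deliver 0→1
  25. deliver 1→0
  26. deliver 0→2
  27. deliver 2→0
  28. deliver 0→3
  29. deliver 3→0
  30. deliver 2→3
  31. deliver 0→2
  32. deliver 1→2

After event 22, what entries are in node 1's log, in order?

empty

e1 deliver 0→1: ·
e2 timeout(0): 0[coor,t=1,-]
e3 timeout(0): 0[coor,t=2,-]
e4 deliver 0→1: 1[part,t=1,-]
e5 crash(4): 4[✗part,t=0,-]
e6 deliver 2→1: ·
e7 recover(4): 4[part,t=0,-]
e8 deliver 0→2: 2[part,t=1,-]
e9 deliver 0→2: 2[part,t=2,-]
e10 deliver 4→1: ·
e11 deliver 4→1: ·
e12 deliver 0→3: 3[part,t=1,-]
e13 deliver 0→3: 3[part,t=2,-]
e14 deliver 3→1: ·
e15 deliver 2→3: ·
e16 deliver 4→2: ·
e17 deliver 2→0: ·
e18 deliver 4→1: ·
e19 deliver 1→0: ·
e20 propose(0,'x'): 0[coor,t=3,-]
e21 deliver 0→4: 4[part,t=1,-]
e22 deliver 4→0: ·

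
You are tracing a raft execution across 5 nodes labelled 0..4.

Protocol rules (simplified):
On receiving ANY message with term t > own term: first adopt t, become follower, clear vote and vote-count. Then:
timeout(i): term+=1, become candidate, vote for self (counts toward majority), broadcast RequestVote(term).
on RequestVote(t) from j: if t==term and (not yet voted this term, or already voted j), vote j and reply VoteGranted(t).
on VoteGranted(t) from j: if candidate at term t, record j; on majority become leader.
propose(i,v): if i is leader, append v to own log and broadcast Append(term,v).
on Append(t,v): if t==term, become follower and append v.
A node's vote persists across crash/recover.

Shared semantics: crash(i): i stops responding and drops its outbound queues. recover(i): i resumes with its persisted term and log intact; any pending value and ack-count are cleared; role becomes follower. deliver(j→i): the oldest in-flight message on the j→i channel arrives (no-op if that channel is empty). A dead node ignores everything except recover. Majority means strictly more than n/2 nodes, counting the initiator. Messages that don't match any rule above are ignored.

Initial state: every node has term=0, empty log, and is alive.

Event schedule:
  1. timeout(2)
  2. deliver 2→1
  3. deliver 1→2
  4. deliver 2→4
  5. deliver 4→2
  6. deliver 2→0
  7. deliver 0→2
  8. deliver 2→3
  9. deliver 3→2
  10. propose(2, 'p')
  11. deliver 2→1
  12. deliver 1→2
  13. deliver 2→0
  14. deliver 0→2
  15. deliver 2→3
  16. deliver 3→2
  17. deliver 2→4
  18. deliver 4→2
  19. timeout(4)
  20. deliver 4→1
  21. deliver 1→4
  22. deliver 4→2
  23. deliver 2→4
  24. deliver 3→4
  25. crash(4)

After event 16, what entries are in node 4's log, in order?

empty

1. timeout(2):  <2:cand t1 ->
2. deliver 2→1:  <1:foll t1 ->
3. deliver 1→2:  nop
4. deliver 2→4:  <4:foll t1 ->
5. deliver 4→2:  <2:lead t1 ->
6. deliver 2→0:  <0:foll t1 ->
7. deliver 0→2:  nop
8. deliver 2→3:  <3:foll t1 ->
9. deliver 3→2:  nop
10. propose(2,'p'):  <2:lead t1 p>
11. deliver 2→1:  <1:foll t1 p>
12. deliver 1→2:  nop
13. deliver 2→0:  <0:foll t1 p>
14. deliver 0→2:  nop
15. deliver 2→3:  <3:foll t1 p>
16. deliver 3→2:  nop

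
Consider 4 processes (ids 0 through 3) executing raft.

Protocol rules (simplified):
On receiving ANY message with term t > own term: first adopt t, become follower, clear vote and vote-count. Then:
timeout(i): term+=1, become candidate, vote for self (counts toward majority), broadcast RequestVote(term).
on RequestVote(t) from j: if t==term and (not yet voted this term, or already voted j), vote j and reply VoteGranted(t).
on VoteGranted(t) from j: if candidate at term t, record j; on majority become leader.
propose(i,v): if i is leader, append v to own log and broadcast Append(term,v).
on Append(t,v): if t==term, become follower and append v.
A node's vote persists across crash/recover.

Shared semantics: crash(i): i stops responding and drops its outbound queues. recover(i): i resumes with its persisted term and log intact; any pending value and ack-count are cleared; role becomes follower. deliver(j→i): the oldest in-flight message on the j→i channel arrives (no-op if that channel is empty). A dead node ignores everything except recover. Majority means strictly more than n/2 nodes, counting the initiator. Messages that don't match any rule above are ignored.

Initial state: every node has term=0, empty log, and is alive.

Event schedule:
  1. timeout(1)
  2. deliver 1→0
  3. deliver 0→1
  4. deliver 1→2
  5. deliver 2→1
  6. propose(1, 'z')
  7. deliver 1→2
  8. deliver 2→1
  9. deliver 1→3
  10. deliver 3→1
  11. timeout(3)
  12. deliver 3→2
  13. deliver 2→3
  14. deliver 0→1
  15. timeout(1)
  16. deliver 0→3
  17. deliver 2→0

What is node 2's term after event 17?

2

e1 timeout(1): 1[cand,t=1,-]
e2 deliver 1→0: 0[foll,t=1,-]
e3 deliver 0→1: ·
e4 deliver 1→2: 2[foll,t=1,-]
e5 deliver 2→1: 1[lead,t=1,-]
e6 propose(1,'z'): 1[lead,t=1,z]
e7 deliver 1→2: 2[foll,t=1,z]
e8 deliver 2→1: ·
e9 deliver 1→3: 3[foll,t=1,-]
e10 deliver 3→1: ·
e11 timeout(3): 3[cand,t=2,-]
e12 deliver 3→2: 2[foll,t=2,z]
e13 deliver 2→3: ·
e14 deliver 0→1: ·
e15 timeout(1): 1[cand,t=2,z]
e16 deliver 0→3: ·
e17 deliver 2→0: ·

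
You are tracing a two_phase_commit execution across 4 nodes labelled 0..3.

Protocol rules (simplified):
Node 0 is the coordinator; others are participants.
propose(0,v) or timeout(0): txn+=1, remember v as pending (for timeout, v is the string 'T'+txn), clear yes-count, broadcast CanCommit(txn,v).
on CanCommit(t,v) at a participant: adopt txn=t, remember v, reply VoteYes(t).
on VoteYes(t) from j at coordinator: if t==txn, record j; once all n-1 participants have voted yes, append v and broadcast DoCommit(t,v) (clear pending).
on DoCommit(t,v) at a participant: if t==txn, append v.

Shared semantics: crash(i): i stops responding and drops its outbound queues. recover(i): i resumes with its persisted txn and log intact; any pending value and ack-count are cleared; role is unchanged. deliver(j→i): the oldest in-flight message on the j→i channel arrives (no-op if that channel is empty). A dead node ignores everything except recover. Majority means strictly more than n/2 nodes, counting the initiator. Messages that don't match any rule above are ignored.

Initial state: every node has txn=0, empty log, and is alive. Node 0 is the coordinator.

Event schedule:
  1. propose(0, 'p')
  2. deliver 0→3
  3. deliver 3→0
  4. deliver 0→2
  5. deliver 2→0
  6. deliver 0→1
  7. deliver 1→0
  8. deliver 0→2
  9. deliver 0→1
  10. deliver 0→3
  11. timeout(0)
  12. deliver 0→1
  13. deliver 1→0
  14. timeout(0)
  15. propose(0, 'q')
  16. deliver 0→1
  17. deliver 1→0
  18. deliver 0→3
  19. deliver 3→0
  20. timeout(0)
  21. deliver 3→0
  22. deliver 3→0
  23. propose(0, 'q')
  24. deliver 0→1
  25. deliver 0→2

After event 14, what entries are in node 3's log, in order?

after 1 — propose(0,'p'): n0:coor/t1/[-]
after 2 — deliver 0→3: n3:part/t1/[-]
after 3 — deliver 3→0: ·
after 4 — deliver 0→2: n2:part/t1/[-]
after 5 — deliver 2→0: ·
after 6 — deliver 0→1: n1:part/t1/[-]
after 7 — deliver 1→0: n0:coor/t1/[p]
after 8 — deliver 0→2: n2:part/t1/[p]
after 9 — deliver 0→1: n1:part/t1/[p]
after 10 — deliver 0→3: n3:part/t1/[p]
after 11 — timeout(0): n0:coor/t2/[p]
after 12 — deliver 0→1: n1:part/t2/[p]
after 13 — deliver 1→0: ·
after 14 — timeout(0): n0:coor/t3/[p]

p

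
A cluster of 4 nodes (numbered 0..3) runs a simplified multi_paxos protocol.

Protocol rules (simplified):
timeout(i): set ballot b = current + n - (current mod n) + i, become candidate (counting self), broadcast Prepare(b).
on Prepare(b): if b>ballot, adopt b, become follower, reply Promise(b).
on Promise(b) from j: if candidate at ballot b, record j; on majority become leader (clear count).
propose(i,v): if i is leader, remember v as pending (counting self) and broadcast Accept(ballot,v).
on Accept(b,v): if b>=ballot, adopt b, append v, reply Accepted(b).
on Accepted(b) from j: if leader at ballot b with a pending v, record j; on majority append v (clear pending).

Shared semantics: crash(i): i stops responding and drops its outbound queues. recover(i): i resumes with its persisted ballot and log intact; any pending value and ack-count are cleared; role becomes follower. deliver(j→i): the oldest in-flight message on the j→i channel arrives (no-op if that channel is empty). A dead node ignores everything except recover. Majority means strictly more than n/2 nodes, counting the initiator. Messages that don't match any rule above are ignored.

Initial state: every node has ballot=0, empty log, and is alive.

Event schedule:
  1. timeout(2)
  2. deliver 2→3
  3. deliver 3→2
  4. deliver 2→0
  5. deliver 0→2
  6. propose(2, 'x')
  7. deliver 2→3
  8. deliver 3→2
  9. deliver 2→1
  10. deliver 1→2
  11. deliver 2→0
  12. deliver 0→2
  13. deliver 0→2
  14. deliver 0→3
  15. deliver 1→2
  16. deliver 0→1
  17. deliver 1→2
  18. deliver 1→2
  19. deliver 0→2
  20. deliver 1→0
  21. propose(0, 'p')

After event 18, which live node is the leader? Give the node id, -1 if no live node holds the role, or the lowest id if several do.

2

e1 timeout(2): 2[cand,b=6,-]
e2 deliver 2→3: 3[foll,b=6,-]
e3 deliver 3→2: ·
e4 deliver 2→0: 0[foll,b=6,-]
e5 deliver 0→2: 2[lead,b=6,-]
e6 propose(2,'x'): ·
e7 deliver 2→3: 3[foll,b=6,x]
e8 deliver 3→2: ·
e9 deliver 2→1: 1[foll,b=6,-]
e10 deliver 1→2: ·
e11 deliver 2→0: 0[foll,b=6,x]
e12 deliver 0→2: 2[lead,b=6,x]
e13 deliver 0→2: ·
e14 deliver 0→3: ·
e15 deliver 1→2: ·
e16 deliver 0→1: ·
e17 deliver 1→2: ·
e18 deliver 1→2: ·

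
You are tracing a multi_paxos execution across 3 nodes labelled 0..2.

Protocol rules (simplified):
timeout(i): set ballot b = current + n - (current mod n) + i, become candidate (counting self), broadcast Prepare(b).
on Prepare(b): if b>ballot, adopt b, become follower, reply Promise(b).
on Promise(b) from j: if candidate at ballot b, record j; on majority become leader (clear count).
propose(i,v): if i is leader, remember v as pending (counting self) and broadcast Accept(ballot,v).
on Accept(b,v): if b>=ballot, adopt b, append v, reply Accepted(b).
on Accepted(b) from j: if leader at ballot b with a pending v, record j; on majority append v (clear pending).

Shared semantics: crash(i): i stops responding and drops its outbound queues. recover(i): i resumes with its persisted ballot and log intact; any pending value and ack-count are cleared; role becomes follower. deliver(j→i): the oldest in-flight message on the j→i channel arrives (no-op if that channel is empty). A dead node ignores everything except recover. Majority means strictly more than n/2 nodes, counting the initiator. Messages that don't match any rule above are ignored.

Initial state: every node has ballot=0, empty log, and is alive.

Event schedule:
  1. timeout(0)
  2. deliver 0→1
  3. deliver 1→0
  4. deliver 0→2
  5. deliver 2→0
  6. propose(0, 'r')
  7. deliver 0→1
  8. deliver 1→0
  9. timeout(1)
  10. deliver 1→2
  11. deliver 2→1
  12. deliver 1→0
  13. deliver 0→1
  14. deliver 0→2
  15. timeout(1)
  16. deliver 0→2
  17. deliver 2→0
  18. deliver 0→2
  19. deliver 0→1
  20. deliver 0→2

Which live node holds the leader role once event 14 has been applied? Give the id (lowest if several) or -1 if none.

[1] timeout(0) → N0(cand b3 [-])
[2] deliver 0→1 → N1(foll b3 [-])
[3] deliver 1→0 → N0(lead b3 [-])
[4] deliver 0→2 → N2(foll b3 [-])
[5] deliver 2→0 → ∅
[6] propose(0,'r') → ∅
[7] deliver 0→1 → N1(foll b3 [r])
[8] deliver 1→0 → N0(lead b3 [r])
[9] timeout(1) → N1(cand b7 [r])
[10] deliver 1→2 → N2(foll b7 [-])
[11] deliver 2→1 → N1(lead b7 [r])
[12] deliver 1→0 → N0(foll b7 [r])
[13] deliver 0→1 → ∅
[14] deliver 0→2 → ∅

1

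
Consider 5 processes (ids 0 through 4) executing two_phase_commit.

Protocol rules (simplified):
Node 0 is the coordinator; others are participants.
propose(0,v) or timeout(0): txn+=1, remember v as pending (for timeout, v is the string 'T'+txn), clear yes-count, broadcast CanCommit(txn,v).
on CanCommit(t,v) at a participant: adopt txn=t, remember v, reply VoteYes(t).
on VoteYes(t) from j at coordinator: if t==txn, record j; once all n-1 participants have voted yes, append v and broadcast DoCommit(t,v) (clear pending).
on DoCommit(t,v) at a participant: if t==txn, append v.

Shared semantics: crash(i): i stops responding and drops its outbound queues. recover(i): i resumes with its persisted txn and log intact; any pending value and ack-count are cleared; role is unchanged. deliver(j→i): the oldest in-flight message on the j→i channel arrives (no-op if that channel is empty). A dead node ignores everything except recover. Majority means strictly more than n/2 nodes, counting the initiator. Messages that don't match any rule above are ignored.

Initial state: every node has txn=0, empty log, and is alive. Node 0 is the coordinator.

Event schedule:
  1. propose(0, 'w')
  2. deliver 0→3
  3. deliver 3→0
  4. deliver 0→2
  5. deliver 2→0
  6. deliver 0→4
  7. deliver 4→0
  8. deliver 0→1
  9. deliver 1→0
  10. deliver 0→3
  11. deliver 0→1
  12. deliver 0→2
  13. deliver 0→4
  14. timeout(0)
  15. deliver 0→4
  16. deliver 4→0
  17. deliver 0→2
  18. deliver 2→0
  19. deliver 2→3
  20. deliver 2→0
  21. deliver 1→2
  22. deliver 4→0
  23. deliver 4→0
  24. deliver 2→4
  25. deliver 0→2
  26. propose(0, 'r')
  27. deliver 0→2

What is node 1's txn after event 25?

1. propose(0,'w'):  <0:coor t1 ->
2. deliver 0→3:  <3:part t1 ->
3. deliver 3→0:  nop
4. deliver 0→2:  <2:part t1 ->
5. deliver 2→0:  nop
6. deliver 0→4:  <4:part t1 ->
7. deliver 4→0:  nop
8. deliver 0→1:  <1:part t1 ->
9. deliver 1→0:  <0:coor t1 w>
10. deliver 0→3:  <3:part t1 w>
11. deliver 0→1:  <1:part t1 w>
12. deliver 0→2:  <2:part t1 w>
13. deliver 0→4:  <4:part t1 w>
14. timeout(0):  <0:coor t2 w>
15. deliver 0→4:  <4:part t2 w>
16. deliver 4→0:  nop
17. deliver 0→2:  <2:part t2 w>
18. deliver 2→0:  nop
19. deliver 2→3:  nop
20. deliver 2→0:  nop
21. deliver 1→2:  nop
22. deliver 4→0:  nop
23. deliver 4→0:  nop
24. deliver 2→4:  nop
25. deliver 0→2:  nop

1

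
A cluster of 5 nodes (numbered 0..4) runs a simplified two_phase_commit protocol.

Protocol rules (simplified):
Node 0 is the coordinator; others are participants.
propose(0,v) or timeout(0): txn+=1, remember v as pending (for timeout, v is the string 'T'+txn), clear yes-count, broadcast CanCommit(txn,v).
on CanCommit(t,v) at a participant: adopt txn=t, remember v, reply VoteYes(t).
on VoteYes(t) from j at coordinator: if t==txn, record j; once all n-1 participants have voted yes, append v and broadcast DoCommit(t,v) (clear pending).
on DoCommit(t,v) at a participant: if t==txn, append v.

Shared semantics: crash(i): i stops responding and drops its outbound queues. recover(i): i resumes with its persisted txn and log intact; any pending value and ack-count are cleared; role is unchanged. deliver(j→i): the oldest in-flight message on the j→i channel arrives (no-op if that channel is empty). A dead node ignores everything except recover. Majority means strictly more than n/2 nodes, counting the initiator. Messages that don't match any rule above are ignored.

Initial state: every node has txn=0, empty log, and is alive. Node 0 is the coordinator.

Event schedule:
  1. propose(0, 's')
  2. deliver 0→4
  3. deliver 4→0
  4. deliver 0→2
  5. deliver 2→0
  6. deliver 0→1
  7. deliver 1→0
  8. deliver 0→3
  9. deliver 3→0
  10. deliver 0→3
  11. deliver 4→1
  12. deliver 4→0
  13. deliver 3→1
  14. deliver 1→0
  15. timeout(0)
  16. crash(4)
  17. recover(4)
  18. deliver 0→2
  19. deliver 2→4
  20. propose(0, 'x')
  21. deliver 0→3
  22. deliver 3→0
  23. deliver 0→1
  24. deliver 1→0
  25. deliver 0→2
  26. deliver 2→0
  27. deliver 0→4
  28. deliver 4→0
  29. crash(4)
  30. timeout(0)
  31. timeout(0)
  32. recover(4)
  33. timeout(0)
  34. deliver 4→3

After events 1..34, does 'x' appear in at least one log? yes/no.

[1] propose(0,'s') → N0(coor t1 [-])
[2] deliver 0→4 → N4(part t1 [-])
[3] deliver 4→0 → ∅
[4] deliver 0→2 → N2(part t1 [-])
[5] deliver 2→0 → ∅
[6] deliver 0→1 → N1(part t1 [-])
[7] deliver 1→0 → ∅
[8] deliver 0→3 → N3(part t1 [-])
[9] deliver 3→0 → N0(coor t1 [s])
[10] deliver 0→3 → N3(part t1 [s])
[11] deliver 4→1 → ∅
[12] deliver 4→0 → ∅
[13] deliver 3→1 → ∅
[14] deliver 1→0 → ∅
[15] timeout(0) → N0(coor t2 [s])
[16] crash(4) → N4(✗part t1 [-])
[17] recover(4) → N4(part t1 [-])
[18] deliver 0→2 → N2(part t1 [s])
[19] deliver 2→4 → ∅
[20] propose(0,'x') → N0(coor t3 [s])
[21] deliver 0→3 → N3(part t2 [s])
[22] deliver 3→0 → ∅
[23] deliver 0→1 → N1(part t1 [s])
[24] deliver 1→0 → ∅
[25] deliver 0→2 → N2(part t2 [s])
[26] deliver 2→0 → ∅
[27] deliver 0→4 → N4(part t1 [s])
[28] deliver 4→0 → ∅
[29] crash(4) → N4(✗part t1 [s])
[30] timeout(0) → N0(coor t4 [s])
[31] timeout(0) → N0(coor t5 [s])
[32] recover(4) → N4(part t1 [s])
[33] timeout(0) → N0(coor t6 [s])
[34] deliver 4→3 → ∅

no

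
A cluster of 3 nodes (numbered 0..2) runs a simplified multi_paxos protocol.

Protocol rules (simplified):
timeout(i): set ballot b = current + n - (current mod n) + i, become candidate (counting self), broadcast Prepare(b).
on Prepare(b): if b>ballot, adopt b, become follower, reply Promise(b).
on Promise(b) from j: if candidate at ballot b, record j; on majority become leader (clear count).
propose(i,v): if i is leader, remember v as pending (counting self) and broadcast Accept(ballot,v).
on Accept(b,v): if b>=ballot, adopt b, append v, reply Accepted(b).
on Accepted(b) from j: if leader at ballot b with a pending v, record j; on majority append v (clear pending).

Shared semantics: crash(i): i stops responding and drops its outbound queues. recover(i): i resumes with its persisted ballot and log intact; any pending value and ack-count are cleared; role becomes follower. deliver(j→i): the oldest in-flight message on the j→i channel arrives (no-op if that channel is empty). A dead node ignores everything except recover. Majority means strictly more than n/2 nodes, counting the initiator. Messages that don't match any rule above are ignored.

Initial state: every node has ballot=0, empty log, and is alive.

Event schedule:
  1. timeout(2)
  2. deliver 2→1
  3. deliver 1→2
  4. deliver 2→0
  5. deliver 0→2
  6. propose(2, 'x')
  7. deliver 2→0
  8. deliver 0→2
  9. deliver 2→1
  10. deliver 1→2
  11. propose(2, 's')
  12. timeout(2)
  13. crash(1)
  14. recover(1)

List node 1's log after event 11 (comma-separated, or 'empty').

x

[1] timeout(2) → N2(cand b5 [-])
[2] deliver 2→1 → N1(foll b5 [-])
[3] deliver 1→2 → N2(lead b5 [-])
[4] deliver 2→0 → N0(foll b5 [-])
[5] deliver 0→2 → ∅
[6] propose(2,'x') → ∅
[7] deliver 2→0 → N0(foll b5 [x])
[8] deliver 0→2 → N2(lead b5 [x])
[9] deliver 2→1 → N1(foll b5 [x])
[10] deliver 1→2 → ∅
[11] propose(2,'s') → ∅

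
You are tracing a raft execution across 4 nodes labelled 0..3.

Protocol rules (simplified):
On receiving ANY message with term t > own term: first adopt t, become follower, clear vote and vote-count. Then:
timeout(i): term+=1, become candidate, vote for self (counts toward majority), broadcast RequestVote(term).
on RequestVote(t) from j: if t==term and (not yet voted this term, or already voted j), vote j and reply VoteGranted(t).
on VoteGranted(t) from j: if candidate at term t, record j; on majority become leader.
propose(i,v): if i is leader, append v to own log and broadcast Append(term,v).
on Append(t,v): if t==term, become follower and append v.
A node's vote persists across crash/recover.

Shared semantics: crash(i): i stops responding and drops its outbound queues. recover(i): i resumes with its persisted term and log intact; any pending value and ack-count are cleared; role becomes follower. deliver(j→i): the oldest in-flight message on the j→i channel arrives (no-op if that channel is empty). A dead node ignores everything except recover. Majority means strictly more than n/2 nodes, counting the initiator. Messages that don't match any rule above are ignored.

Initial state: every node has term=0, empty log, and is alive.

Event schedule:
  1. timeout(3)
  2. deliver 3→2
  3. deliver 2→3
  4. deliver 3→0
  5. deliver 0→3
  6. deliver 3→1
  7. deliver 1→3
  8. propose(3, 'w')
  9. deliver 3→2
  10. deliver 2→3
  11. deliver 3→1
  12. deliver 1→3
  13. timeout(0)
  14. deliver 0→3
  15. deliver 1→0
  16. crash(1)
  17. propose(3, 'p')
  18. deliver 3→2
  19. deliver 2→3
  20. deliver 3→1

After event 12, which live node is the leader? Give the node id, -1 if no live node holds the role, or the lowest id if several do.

e1 timeout(3): 3[cand,t=1,-]
e2 deliver 3→2: 2[foll,t=1,-]
e3 deliver 2→3: ·
e4 deliver 3→0: 0[foll,t=1,-]
e5 deliver 0→3: 3[lead,t=1,-]
e6 deliver 3→1: 1[foll,t=1,-]
e7 deliver 1→3: ·
e8 propose(3,'w'): 3[lead,t=1,w]
e9 deliver 3→2: 2[foll,t=1,w]
e10 deliver 2→3: ·
e11 deliver 3→1: 1[foll,t=1,w]
e12 deliver 1→3: ·

3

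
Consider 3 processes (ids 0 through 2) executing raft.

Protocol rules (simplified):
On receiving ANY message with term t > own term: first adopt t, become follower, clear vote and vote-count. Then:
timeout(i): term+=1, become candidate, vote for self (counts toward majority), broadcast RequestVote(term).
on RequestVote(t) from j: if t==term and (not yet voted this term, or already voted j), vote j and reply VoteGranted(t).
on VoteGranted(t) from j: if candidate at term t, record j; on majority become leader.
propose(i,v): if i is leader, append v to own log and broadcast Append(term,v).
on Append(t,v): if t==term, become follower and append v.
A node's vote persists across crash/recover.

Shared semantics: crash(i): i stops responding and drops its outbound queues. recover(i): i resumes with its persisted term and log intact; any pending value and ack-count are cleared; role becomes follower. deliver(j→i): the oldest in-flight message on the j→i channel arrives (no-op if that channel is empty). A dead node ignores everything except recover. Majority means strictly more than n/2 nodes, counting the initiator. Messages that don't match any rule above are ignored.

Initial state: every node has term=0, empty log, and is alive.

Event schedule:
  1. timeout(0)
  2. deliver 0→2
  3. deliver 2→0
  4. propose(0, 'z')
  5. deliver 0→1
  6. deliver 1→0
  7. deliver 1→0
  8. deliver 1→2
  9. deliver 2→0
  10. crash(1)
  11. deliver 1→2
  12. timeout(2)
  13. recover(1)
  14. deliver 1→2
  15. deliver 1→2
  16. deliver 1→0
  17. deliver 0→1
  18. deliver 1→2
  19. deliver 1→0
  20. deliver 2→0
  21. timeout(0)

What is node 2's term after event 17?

[1] timeout(0) → N0(cand t1 [-])
[2] deliver 0→2 → N2(foll t1 [-])
[3] deliver 2→0 → N0(lead t1 [-])
[4] propose(0,'z') → N0(lead t1 [z])
[5] deliver 0→1 → N1(foll t1 [-])
[6] deliver 1→0 → ∅
[7] deliver 1→0 → ∅
[8] deliver 1→2 → ∅
[9] deliver 2→0 → ∅
[10] crash(1) → N1(✗foll t1 [-])
[11] deliver 1→2 → ∅
[12] timeout(2) → N2(cand t2 [-])
[13] recover(1) → N1(foll t1 [-])
[14] deliver 1→2 → ∅
[15] deliver 1→2 → ∅
[16] deliver 1→0 → ∅
[17] deliver 0→1 → N1(foll t1 [z])

2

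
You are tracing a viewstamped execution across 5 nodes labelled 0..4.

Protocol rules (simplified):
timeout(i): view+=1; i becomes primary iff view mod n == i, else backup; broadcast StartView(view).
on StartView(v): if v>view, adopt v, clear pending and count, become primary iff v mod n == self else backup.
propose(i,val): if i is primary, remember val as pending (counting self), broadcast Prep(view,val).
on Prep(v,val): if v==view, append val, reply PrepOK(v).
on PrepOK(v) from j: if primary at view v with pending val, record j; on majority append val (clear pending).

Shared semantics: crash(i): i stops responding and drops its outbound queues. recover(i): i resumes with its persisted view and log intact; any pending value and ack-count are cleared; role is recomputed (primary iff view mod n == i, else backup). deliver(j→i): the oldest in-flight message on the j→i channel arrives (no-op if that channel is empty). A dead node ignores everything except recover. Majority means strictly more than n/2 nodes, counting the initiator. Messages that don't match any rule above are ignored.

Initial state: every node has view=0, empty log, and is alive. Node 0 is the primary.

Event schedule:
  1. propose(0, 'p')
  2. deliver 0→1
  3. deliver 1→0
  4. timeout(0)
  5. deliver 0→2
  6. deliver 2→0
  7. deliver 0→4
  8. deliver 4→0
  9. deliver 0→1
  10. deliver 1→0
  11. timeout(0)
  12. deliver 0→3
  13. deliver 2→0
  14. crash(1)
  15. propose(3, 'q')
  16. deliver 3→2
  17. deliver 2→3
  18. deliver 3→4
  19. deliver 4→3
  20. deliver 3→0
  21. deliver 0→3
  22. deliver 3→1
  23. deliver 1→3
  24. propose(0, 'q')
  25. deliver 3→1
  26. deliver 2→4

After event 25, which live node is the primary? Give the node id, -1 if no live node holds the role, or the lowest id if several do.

-1

1. propose(0,'p'):  nop
2. deliver 0→1:  <1:back v0 p>
3. deliver 1→0:  nop
4. timeout(0):  <0:back v1 ->
5. deliver 0→2:  <2:back v0 p>
6. deliver 2→0:  nop
7. deliver 0→4:  <4:back v0 p>
8. deliver 4→0:  nop
9. deliver 0→1:  <1:prim v1 p>
10. deliver 1→0:  nop
11. timeout(0):  <0:back v2 ->
12. deliver 0→3:  <3:back v0 p>
13. deliver 2→0:  nop
14. crash(1):  <1:✗prim v1 p>
15. propose(3,'q'):  nop
16. deliver 3→2:  nop
17. deliver 2→3:  nop
18. deliver 3→4:  nop
19. deliver 4→3:  nop
20. deliver 3→0:  nop
21. deliver 0→3:  <3:back v1 p>
22. deliver 3→1:  nop
23. deliver 1→3:  nop
24. propose(0,'q'):  nop
25. deliver 3→1:  nop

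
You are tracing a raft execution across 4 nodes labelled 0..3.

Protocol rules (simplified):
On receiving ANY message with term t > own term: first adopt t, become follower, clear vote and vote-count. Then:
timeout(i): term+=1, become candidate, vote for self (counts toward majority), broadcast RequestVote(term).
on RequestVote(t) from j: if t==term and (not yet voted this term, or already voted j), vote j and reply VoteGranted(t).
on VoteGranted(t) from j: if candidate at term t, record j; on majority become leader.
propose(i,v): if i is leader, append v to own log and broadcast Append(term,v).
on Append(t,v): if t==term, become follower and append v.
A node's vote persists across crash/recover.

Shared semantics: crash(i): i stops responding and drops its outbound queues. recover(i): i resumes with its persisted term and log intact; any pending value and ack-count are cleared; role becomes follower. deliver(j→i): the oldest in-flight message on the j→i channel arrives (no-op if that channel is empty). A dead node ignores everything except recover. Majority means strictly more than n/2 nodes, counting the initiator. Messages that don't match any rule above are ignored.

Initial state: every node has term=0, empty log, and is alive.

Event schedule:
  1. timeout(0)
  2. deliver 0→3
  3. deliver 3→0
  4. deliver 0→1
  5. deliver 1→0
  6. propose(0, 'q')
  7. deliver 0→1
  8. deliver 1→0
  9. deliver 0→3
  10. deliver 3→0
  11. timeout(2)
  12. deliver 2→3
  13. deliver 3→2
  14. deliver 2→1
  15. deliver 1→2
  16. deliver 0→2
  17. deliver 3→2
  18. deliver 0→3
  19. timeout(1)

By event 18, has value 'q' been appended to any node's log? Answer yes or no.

yes

[1] timeout(0) → N0(cand t1 [-])
[2] deliver 0→3 → N3(foll t1 [-])
[3] deliver 3→0 → ∅
[4] deliver 0→1 → N1(foll t1 [-])
[5] deliver 1→0 → N0(lead t1 [-])
[6] propose(0,'q') → N0(lead t1 [q])
[7] deliver 0→1 → N1(foll t1 [q])
[8] deliver 1→0 → ∅
[9] deliver 0→3 → N3(foll t1 [q])
[10] deliver 3→0 → ∅
[11] timeout(2) → N2(cand t1 [-])
[12] deliver 2→3 → ∅
[13] deliver 3→2 → ∅
[14] deliver 2→1 → ∅
[15] deliver 1→2 → ∅
[16] deliver 0→2 → ∅
[17] deliver 3→2 → ∅
[18] deliver 0→3 → ∅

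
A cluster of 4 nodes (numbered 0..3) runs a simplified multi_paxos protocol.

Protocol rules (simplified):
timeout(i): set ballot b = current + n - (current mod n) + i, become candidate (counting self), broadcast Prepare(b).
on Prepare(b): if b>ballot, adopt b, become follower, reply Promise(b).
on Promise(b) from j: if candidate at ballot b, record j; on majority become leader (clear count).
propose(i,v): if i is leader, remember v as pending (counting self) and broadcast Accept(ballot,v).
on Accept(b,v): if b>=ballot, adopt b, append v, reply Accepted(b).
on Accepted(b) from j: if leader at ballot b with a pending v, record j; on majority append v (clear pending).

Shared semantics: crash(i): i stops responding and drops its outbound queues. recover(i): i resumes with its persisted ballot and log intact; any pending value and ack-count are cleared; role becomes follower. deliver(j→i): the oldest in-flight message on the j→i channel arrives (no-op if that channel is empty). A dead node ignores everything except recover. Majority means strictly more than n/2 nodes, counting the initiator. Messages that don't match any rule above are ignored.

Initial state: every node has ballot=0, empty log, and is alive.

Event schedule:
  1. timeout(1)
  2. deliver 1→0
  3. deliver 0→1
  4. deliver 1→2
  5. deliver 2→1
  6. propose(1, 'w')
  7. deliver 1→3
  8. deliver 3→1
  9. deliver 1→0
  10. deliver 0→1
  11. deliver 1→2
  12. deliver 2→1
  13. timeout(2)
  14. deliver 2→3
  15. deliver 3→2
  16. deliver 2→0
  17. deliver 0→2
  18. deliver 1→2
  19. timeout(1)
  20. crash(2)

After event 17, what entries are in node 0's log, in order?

after 1 — timeout(1): n1:cand/b5/[-]
after 2 — deliver 1→0: n0:foll/b5/[-]
after 3 — deliver 0→1: ·
after 4 — deliver 1→2: n2:foll/b5/[-]
after 5 — deliver 2→1: n1:lead/b5/[-]
after 6 — propose(1,'w'): ·
after 7 — deliver 1→3: n3:foll/b5/[-]
after 8 — deliver 3→1: ·
after 9 — deliver 1→0: n0:foll/b5/[w]
after 10 — deliver 0→1: ·
after 11 — deliver 1→2: n2:foll/b5/[w]
after 12 — deliver 2→1: n1:lead/b5/[w]
after 13 — timeout(2): n2:cand/b10/[w]
after 14 — deliver 2→3: n3:foll/b10/[-]
after 15 — deliver 3→2: ·
after 16 — deliver 2→0: n0:foll/b10/[w]
after 17 — deliver 0→2: n2:lead/b10/[w]

w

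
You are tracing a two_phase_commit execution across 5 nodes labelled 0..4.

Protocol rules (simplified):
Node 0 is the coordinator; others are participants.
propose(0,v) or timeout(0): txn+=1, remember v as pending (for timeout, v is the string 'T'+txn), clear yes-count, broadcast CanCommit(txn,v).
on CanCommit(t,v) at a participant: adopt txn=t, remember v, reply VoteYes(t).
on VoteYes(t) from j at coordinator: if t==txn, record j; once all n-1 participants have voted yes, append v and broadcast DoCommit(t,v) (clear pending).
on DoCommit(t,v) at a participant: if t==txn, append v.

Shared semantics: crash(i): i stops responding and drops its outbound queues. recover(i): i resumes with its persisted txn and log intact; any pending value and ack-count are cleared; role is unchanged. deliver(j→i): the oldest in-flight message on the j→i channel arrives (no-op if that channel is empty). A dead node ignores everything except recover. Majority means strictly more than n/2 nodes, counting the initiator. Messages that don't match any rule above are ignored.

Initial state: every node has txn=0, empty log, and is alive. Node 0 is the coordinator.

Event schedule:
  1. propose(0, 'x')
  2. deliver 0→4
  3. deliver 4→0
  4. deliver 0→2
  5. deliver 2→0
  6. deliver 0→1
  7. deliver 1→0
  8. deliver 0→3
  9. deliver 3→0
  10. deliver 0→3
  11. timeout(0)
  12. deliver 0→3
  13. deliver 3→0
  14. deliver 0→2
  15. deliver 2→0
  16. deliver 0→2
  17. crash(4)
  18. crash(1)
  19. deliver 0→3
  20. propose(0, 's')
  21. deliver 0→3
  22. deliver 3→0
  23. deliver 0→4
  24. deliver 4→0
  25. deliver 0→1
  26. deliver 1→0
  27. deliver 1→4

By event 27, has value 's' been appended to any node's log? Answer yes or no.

e1 propose(0,'x'): 0[coor,t=1,-]
e2 deliver 0→4: 4[part,t=1,-]
e3 deliver 4→0: ·
e4 deliver 0→2: 2[part,t=1,-]
e5 deliver 2→0: ·
e6 deliver 0→1: 1[part,t=1,-]
e7 deliver 1→0: ·
e8 deliver 0→3: 3[part,t=1,-]
e9 deliver 3→0: 0[coor,t=1,x]
e10 deliver 0→3: 3[part,t=1,x]
e11 timeout(0): 0[coor,t=2,x]
e12 deliver 0→3: 3[part,t=2,x]
e13 deliver 3→0: ·
e14 deliver 0→2: 2[part,t=1,x]
e15 deliver 2→0: ·
e16 deliver 0→2: 2[part,t=2,x]
e17 crash(4): 4[✗part,t=1,-]
e18 crash(1): 1[✗part,t=1,-]
e19 deliver 0→3: ·
e20 propose(0,'s'): 0[coor,t=3,x]
e21 deliver 0→3: 3[part,t=3,x]
e22 deliver 3→0: ·
e23 deliver 0→4: ·
e24 deliver 4→0: ·
e25 deliver 0→1: ·
e26 deliver 1→0: ·
e27 deliver 1→4: ·

no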